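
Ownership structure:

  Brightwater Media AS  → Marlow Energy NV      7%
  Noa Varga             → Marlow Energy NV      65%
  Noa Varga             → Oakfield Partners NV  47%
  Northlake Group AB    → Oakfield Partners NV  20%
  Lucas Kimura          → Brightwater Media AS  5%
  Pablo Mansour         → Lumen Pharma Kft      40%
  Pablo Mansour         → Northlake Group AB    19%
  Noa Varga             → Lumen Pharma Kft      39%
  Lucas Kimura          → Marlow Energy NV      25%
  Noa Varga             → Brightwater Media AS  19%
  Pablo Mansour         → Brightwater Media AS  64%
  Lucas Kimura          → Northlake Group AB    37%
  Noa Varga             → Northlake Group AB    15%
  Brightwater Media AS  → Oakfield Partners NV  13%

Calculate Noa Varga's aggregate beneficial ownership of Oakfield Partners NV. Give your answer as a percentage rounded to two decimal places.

52.47%

Noa reaches Oakfield along 3 paths.
Via Northlake: 15% × 20% = 3%.
Direct stake: 47% = 47%.
Via Brightwater: 19% × 13% = 2.47%.
Total: 3% + 47% + 2.47% = 52.47%.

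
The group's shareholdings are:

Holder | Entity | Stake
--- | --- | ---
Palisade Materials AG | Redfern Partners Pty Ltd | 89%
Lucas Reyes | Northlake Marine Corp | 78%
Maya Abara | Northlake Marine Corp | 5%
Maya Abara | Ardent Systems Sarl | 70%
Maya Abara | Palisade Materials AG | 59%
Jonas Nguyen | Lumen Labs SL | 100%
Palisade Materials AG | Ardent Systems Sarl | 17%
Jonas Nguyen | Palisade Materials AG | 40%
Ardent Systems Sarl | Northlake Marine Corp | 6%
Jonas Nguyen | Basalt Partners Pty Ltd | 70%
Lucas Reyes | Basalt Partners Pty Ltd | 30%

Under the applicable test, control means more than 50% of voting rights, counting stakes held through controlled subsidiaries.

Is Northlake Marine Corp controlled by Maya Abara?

Maya holds 59% of Palisade, so Maya controls Palisade.
Maya and Palisade together hold 70% + 17% = 87% of Ardent, so Maya controls Ardent.
Palisade holds 89% of Redfern, so Maya controls Redfern.
In Northlake, Maya's side holds only 5% + 6% = 11%, not > 50%.
So Maya does not control Northlake.

No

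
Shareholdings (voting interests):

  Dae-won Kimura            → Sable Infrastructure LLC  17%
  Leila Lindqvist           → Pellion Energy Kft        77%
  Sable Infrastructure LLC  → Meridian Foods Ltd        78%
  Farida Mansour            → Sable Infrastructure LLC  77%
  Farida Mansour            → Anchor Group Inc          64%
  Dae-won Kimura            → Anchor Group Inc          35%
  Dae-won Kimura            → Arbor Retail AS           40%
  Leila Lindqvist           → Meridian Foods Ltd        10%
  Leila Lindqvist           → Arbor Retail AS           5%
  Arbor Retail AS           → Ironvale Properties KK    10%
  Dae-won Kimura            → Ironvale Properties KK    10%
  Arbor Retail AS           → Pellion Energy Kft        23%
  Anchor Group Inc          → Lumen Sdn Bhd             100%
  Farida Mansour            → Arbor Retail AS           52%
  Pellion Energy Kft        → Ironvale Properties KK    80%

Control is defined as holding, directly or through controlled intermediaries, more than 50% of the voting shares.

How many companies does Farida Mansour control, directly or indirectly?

5

Farida holds 77% of Sable, so Farida controls Sable.
Farida holds 52% of Arbor, so Farida controls Arbor.
Farida holds 64% of Anchor, so Farida controls Anchor.
Sable holds 78% of Meridian, so Farida controls Meridian.
Anchor holds 100% of Lumen, so Farida controls Lumen.
No other company's threshold is met.
Farida controls 5 companies.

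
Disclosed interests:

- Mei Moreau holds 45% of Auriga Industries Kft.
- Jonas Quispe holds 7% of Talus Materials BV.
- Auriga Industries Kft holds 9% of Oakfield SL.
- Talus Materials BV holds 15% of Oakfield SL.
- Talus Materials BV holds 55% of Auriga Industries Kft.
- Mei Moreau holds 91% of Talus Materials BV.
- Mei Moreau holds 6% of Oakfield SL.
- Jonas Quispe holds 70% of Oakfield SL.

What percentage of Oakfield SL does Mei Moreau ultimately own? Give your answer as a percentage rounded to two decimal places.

Mei reaches Oakfield along 4 paths.
Via Talus: 91% × 15% = 13.65%.
Via Talus → Auriga: 91% × 55% × 9% = 4.5045%.
Via Auriga: 45% × 9% = 4.05%.
Direct stake: 6% = 6%.
Total: 13.65% + 4.5045% + 4.05% + 6% = 28.2045%.
Rounded: 28.20%.

28.20%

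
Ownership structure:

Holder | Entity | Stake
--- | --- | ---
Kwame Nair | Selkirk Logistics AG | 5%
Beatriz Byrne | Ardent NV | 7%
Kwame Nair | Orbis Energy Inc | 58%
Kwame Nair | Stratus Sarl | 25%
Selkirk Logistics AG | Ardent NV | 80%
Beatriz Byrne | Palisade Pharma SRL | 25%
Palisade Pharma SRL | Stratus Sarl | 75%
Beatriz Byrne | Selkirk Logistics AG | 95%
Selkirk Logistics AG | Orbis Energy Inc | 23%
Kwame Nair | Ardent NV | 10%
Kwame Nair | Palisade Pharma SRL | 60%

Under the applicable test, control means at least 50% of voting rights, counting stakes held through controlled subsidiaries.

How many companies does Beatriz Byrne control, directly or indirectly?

2

Beatriz holds 95% of Selkirk, so Beatriz controls Selkirk.
Selkirk and Beatriz together hold 80% + 7% = 87% of Ardent, so Beatriz controls Ardent.
No other company's threshold is met.
Beatriz controls 2 companies.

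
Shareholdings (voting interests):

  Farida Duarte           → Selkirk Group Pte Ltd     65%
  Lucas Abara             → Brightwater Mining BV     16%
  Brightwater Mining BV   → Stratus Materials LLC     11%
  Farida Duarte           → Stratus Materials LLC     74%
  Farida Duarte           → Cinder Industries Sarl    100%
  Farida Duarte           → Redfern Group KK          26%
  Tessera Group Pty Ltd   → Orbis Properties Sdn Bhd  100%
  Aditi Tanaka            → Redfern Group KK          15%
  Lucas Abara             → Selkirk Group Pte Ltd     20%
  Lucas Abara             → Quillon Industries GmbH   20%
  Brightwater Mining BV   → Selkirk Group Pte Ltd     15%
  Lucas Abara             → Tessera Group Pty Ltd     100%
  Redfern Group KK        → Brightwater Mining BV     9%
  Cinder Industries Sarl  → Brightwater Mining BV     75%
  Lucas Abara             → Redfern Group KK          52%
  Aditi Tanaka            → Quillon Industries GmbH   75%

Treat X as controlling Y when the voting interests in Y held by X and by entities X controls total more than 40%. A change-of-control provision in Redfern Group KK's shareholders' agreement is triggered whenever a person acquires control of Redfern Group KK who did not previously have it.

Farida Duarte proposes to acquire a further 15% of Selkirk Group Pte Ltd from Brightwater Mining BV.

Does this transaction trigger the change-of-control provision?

No

The purchase adds only to Farida's holdings (Brightwater's stake shrinks), so Farida is the only person who could newly come to control Redfern.
Farida holds 100% of Cinder, so Farida controls Cinder.
Cinder holds 75% of Brightwater, so Farida controls Brightwater.
Brightwater and Farida together hold 11% + 74% = 85% of Stratus, so Farida controls Stratus.
Brightwater and Farida together hold 15% + 65% = 80% of Selkirk, so Farida controls Selkirk.
In Redfern, Farida's side holds only 26%, not > 40%.
So before the transaction, Farida does not control Redfern.
After the purchase, Farida's direct stake in Selkirk rises to 65% + 15% = 80%, and Brightwater's stake falls to 0%.
Farida holds 80% of Selkirk, so Farida controls Selkirk.
After the transaction, Farida's side holds 26% of Redfern, not > 40%, so Farida still does not control Redfern.
No new person acquires control, so the clause is not triggered.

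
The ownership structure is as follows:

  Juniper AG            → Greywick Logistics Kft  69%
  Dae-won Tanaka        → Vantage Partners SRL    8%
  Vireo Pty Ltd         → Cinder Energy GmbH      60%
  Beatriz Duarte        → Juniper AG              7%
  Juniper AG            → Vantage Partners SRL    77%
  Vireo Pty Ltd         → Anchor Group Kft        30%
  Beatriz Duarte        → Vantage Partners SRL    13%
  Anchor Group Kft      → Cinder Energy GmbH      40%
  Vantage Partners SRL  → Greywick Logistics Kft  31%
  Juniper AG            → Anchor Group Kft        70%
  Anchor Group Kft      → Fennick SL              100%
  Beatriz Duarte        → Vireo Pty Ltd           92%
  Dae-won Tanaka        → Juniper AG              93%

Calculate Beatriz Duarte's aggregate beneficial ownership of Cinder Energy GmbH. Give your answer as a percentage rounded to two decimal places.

Beatriz reaches Cinder along 3 paths.
Via Vireo: 92% × 60% = 55.2%.
Via Juniper → Anchor: 7% × 70% × 40% = 1.96%.
Via Vireo → Anchor: 92% × 30% × 40% = 11.04%.
Total: 55.2% + 1.96% + 11.04% = 68.2%.
Rounded: 68.20%.

68.20%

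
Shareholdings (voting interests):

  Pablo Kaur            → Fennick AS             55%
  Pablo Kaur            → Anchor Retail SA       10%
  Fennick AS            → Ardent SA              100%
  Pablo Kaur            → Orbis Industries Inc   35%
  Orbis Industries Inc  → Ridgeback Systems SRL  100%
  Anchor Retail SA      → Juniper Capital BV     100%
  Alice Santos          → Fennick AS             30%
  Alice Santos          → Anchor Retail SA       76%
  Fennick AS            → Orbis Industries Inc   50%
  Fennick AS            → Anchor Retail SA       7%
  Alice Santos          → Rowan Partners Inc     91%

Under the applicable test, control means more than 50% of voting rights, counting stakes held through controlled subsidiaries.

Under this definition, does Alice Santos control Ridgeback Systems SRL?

No

Alice holds 91% of Rowan, so Alice controls Rowan.
Alice holds 76% of Anchor, so Alice controls Anchor.
Anchor holds 100% of Juniper, so Alice controls Juniper.
Neither Alice nor any entity Alice controls holds any voting interest in Ridgeback.
So Alice does not control Ridgeback.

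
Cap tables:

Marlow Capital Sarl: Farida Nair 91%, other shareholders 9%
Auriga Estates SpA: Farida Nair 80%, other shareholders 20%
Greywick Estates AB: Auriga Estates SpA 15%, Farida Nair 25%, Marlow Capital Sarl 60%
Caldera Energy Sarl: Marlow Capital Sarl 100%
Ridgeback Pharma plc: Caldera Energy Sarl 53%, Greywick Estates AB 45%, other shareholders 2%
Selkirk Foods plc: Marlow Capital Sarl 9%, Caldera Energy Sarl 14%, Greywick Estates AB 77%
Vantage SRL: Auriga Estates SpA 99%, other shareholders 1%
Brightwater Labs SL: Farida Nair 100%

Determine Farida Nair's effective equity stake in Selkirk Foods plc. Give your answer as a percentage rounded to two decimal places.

Farida reaches Selkirk along 5 paths.
Via Marlow: 91% × 9% = 8.19%.
Via Marlow → Caldera: 91% × 100% × 14% = 12.74%.
Via Auriga → Greywick: 80% × 15% × 77% = 9.24%.
Via Greywick: 25% × 77% = 19.25%.
Via Marlow → Greywick: 91% × 60% × 77% = 42.042%.
Total: 8.19% + 12.74% + 9.24% + 19.25% + 42.042% = 91.462%.
Rounded: 91.46%.

91.46%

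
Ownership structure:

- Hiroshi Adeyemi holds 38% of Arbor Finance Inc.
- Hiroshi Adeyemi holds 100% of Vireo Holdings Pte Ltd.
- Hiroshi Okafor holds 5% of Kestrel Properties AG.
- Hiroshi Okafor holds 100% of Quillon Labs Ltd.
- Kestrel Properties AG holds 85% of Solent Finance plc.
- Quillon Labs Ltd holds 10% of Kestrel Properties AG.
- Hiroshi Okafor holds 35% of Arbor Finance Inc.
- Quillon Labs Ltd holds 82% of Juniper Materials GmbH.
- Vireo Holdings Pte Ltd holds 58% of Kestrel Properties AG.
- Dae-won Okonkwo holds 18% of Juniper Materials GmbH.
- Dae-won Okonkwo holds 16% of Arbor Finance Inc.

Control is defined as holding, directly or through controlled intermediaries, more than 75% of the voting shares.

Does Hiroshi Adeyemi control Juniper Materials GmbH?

Hiroshi Adeyemi holds 100% of Vireo, so Hiroshi Adeyemi controls Vireo.
Neither Hiroshi Adeyemi nor any entity Hiroshi Adeyemi controls holds any voting interest in Juniper.
So Hiroshi Adeyemi does not control Juniper.

No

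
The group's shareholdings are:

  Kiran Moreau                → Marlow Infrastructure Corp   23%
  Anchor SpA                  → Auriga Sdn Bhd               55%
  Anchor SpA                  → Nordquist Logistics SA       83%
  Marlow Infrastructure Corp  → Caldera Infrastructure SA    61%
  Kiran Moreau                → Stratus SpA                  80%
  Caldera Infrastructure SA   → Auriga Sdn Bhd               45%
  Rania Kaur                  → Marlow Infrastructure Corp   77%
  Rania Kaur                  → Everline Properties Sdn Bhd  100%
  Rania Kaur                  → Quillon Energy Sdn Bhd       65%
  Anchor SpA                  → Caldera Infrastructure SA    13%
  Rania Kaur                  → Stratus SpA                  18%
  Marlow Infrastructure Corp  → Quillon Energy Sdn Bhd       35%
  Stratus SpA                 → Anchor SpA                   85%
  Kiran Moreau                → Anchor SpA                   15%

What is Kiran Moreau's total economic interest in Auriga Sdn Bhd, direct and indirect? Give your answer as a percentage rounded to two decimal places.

56.82%

Kiran reaches Auriga along 5 paths.
Via Anchor: 15% × 55% = 8.25%.
Via Stratus → Anchor: 80% × 85% × 55% = 37.4%.
Via Anchor → Caldera: 15% × 13% × 45% = 0.8775%.
Via Stratus → Anchor → Caldera: 80% × 85% × 13% × 45% = 3.978%.
Via Marlow → Caldera: 23% × 61% × 45% = 6.3135%.
Total: 8.25% + 37.4% + 0.8775% + 3.978% + 6.3135% = 56.819%.
Rounded: 56.82%.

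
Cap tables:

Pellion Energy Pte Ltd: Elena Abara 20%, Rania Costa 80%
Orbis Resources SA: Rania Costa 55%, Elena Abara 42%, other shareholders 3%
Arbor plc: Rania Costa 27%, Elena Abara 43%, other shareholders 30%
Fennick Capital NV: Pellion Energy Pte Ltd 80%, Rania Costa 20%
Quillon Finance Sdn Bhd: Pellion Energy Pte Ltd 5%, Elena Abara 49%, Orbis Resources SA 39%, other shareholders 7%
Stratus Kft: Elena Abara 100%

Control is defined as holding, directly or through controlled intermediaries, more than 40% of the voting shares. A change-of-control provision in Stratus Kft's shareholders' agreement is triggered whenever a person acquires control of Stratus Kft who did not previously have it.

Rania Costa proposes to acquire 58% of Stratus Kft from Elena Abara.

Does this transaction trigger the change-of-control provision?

Yes

The purchase adds only to Rania's holdings (Elena's stake shrinks), so Rania is the only person who could newly come to control Stratus.
Rania holds 80% of Pellion, so Rania controls Pellion.
Rania holds 55% of Orbis, so Rania controls Orbis.
Pellion and Rania together hold 80% + 20% = 100% of Fennick, so Rania controls Fennick.
Pellion and Orbis together hold 5% + 39% = 44% of Quillon, so Rania controls Quillon.
Neither Rania nor any entity Rania controls holds any voting interest in Stratus.
So before the transaction, Rania does not control Stratus.
After the purchase, Rania holds 58% of Stratus directly, and Elena's stake falls to 42%.
Rania holds 58% of Stratus, so Rania controls Stratus.
Rania did not control Stratus before and does after, so the clause is triggered.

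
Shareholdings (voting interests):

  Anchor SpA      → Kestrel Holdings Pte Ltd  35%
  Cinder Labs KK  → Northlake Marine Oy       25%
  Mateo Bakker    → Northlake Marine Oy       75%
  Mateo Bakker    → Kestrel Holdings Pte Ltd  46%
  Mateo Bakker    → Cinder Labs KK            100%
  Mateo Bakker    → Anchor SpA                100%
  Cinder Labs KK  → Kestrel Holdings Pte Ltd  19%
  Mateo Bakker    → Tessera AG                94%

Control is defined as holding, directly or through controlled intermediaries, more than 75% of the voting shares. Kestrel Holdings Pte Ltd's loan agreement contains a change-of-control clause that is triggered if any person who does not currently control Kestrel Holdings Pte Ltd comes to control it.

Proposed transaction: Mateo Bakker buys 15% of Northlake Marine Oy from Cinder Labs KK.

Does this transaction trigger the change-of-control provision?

No

The purchase adds only to Mateo's holdings (Cinder's stake shrinks), so Mateo is the only person who could newly come to control Kestrel.
Mateo holds 100% of Anchor, so Mateo controls Anchor.
Mateo holds 100% of Cinder, so Mateo controls Cinder.
Cinder and Mateo and Anchor together hold 19% + 46% + 35% = 100% of Kestrel, so Mateo controls Kestrel.
So Mateo already controls Kestrel before the transaction.
After the purchase, Mateo's direct stake in Northlake rises to 75% + 15% = 90%, and Cinder's stake falls to 10%.
Mateo controlled Kestrel already, so this is not a new person acquiring control; every other person's position is unchanged or reduced.
No new person acquires control, so the clause is not triggered.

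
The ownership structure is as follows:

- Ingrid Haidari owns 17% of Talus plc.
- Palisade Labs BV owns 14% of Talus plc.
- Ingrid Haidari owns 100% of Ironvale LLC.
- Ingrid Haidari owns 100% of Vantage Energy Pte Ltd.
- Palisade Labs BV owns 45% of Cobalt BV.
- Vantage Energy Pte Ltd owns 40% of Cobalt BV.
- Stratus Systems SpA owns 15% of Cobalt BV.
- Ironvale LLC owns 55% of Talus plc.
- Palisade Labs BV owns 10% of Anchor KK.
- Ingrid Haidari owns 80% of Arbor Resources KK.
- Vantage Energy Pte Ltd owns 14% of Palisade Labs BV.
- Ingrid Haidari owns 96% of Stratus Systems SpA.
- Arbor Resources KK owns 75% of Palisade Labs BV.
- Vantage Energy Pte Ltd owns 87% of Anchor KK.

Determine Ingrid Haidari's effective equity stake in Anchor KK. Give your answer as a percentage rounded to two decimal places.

Ingrid reaches Anchor along 3 paths.
Via Arbor → Palisade: 80% × 75% × 10% = 6%.
Via Vantage → Palisade: 100% × 14% × 10% = 1.4%.
Via Vantage: 100% × 87% = 87%.
Total: 6% + 1.4% + 87% = 94.4%.
Rounded: 94.40%.

94.40%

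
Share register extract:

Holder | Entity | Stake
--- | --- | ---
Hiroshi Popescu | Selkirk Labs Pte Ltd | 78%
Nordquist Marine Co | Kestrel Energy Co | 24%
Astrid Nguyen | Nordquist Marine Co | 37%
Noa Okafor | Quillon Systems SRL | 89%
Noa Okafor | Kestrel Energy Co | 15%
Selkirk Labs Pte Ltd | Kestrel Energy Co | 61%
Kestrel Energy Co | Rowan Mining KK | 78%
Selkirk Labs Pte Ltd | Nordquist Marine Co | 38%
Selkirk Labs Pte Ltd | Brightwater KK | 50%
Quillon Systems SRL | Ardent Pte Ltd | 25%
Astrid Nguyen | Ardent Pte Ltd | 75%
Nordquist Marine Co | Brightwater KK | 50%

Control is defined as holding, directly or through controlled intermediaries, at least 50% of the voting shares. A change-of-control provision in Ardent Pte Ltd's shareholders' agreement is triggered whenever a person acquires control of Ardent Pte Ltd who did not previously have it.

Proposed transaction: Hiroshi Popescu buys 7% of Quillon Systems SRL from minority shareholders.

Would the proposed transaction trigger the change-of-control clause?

No

The purchase changes only Hiroshi's holdings, so Hiroshi is the only person who could newly come to control Ardent.
Hiroshi holds 78% of Selkirk, so Hiroshi controls Selkirk.
Selkirk holds 50% of Brightwater, so Hiroshi controls Brightwater.
Selkirk holds 61% of Kestrel, so Hiroshi controls Kestrel.
Kestrel holds 78% of Rowan, so Hiroshi controls Rowan.
Neither Hiroshi nor any entity Hiroshi controls holds any voting interest in Ardent.
So before the transaction, Hiroshi does not control Ardent.
After the purchase, Hiroshi holds 7% of Quillon directly.
Hiroshi's side now holds 7% of Quillon, not ≥ 50%, so Hiroshi still does not control Quillon.
After the transaction, neither Hiroshi nor any entity Hiroshi controls holds a voting interest in Ardent, so Hiroshi still does not control it.
No new person acquires control, so the clause is not triggered.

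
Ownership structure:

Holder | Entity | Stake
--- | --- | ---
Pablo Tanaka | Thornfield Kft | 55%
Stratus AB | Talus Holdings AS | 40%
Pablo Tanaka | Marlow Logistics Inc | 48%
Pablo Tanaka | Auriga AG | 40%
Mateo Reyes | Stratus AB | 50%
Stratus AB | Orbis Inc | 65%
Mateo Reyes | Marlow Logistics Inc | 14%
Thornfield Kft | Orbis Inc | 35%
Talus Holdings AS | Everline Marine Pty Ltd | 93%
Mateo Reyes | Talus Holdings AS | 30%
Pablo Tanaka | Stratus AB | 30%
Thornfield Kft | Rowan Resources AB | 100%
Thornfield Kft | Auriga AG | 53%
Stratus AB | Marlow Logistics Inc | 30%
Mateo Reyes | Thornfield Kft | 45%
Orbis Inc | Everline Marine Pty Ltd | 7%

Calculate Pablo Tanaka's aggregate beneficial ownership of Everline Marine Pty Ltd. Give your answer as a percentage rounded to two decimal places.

Pablo reaches Everline along 3 paths.
Via Stratus → Talus: 30% × 40% × 93% = 11.16%.
Via Stratus → Orbis: 30% × 65% × 7% = 1.365%.
Via Thornfield → Orbis: 55% × 35% × 7% = 1.3475%.
Total: 11.16% + 1.365% + 1.3475% = 13.8725%.
Rounded: 13.87%.

13.87%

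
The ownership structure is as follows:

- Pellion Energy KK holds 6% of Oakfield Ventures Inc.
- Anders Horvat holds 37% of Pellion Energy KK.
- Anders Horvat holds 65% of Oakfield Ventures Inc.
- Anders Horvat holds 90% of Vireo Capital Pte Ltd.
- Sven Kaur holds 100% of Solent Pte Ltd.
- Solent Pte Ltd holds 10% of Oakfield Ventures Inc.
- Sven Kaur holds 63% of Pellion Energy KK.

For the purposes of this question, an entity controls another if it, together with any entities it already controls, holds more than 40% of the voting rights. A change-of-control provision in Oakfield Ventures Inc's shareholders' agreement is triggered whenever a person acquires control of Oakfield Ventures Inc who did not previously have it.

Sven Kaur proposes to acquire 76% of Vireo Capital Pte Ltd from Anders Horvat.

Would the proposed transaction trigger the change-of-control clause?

The purchase adds only to Sven's holdings (Anders's stake shrinks), so Sven is the only person who could newly come to control Oakfield.
Sven holds 63% of Pellion, so Sven controls Pellion.
Sven holds 100% of Solent, so Sven controls Solent.
In Oakfield, Sven's side holds only 10% + 6% = 16%, not > 40%.
So before the transaction, Sven does not control Oakfield.
After the purchase, Sven holds 76% of Vireo directly, and Anders's stake falls to 14%.
Sven holds 76% of Vireo, so Sven controls Vireo.
After the transaction, Sven's side holds 10% + 6% = 16% of Oakfield, not > 40%, so Sven still does not control Oakfield.
No new person acquires control, so the clause is not triggered.

No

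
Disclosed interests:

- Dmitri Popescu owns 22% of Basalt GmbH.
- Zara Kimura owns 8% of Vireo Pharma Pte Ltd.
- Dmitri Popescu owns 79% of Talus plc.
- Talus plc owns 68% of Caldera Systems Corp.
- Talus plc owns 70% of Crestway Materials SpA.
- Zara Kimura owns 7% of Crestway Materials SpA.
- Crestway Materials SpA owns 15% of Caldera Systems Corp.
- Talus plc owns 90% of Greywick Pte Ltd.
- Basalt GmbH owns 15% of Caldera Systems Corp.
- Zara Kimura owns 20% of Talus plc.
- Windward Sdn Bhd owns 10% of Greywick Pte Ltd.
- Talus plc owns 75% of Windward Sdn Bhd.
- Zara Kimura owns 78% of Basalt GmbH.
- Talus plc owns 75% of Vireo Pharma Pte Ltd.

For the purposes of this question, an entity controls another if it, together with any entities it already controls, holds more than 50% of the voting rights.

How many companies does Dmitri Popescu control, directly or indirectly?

6

Dmitri holds 79% of Talus, so Dmitri controls Talus.
Talus holds 70% of Crestway, so Dmitri controls Crestway.
Talus holds 75% of Vireo, so Dmitri controls Vireo.
Talus holds 75% of Windward, so Dmitri controls Windward.
Talus and Windward together hold 90% + 10% = 100% of Greywick, so Dmitri controls Greywick.
Crestway and Talus together hold 15% + 68% = 83% of Caldera, so Dmitri controls Caldera.
No other company's threshold is met.
Dmitri controls 6 companies.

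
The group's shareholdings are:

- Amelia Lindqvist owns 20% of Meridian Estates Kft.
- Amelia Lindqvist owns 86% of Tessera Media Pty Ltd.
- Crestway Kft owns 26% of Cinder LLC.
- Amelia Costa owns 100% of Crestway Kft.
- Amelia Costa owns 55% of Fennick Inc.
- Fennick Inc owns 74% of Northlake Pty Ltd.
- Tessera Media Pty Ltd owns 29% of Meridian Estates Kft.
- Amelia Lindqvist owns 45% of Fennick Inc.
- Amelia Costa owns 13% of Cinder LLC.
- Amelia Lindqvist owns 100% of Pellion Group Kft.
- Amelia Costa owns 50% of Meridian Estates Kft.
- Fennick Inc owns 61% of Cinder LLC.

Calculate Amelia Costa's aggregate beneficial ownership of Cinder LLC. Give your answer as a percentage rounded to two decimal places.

Amelia Costa reaches Cinder along 3 paths.
Via Crestway: 100% × 26% = 26%.
Direct stake: 13% = 13%.
Via Fennick: 55% × 61% = 33.55%.
Total: 26% + 13% + 33.55% = 72.55%.

72.55%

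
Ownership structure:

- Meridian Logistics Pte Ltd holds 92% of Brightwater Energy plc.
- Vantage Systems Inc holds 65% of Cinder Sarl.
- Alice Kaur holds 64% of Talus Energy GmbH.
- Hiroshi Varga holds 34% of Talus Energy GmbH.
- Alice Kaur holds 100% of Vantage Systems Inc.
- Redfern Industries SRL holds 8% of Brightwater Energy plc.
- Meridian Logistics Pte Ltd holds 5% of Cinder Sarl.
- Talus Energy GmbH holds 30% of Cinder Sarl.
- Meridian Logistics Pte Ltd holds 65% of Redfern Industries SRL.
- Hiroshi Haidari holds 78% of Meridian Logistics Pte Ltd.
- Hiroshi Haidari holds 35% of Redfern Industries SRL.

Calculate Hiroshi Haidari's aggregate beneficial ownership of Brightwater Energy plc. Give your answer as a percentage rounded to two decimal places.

78.62%

Hiroshi Haidari reaches Brightwater along 3 paths.
Via Meridian: 78% × 92% = 71.76%.
Via Redfern: 35% × 8% = 2.8%.
Via Meridian → Redfern: 78% × 65% × 8% = 4.056%.
Total: 71.76% + 2.8% + 4.056% = 78.616%.
Rounded: 78.62%.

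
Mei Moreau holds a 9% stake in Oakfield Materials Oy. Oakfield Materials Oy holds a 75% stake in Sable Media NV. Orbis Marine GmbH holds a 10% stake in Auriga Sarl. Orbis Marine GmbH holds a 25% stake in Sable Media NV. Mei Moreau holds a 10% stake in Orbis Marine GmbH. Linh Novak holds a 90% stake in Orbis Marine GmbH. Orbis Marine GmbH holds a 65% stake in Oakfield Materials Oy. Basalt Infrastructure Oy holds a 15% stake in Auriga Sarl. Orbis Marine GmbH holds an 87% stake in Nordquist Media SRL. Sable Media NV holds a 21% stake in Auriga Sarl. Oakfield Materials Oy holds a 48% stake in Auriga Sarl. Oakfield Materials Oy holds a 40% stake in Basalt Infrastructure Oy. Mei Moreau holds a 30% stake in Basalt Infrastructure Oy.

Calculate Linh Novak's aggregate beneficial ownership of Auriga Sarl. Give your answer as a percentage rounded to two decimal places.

54.53%

Linh reaches Auriga along 5 paths.
Via Orbis → Oakfield → Basalt: 90% × 65% × 40% × 15% = 3.51%.
Via Orbis → Oakfield: 90% × 65% × 48% = 28.08%.
Via Orbis → Sable: 90% × 25% × 21% = 4.725%.
Via Orbis → Oakfield → Sable: 90% × 65% × 75% × 21% = 9.21375%.
Via Orbis: 90% × 10% = 9%.
Total: 3.51% + 28.08% + 4.725% + 9.21375% + 9% = 54.52875%.
Rounded: 54.53%.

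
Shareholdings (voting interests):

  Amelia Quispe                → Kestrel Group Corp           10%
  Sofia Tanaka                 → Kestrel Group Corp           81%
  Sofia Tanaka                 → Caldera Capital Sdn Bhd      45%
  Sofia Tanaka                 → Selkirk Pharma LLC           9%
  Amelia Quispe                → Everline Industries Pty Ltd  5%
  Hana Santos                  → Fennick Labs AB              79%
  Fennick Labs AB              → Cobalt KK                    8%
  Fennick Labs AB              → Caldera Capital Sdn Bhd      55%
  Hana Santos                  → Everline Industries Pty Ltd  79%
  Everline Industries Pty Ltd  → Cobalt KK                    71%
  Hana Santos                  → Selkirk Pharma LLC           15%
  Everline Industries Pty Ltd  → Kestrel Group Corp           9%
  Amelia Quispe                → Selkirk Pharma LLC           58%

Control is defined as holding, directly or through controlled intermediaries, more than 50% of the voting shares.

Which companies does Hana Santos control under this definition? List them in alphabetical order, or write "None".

Hana holds 79% of Fennick, so Hana controls Fennick.
Hana holds 79% of Everline, so Hana controls Everline.
Fennick holds 55% of Caldera, so Hana controls Caldera.
Everline and Fennick together hold 71% + 8% = 79% of Cobalt, so Hana controls Cobalt.
No other company's threshold is met.

Caldera Capital Sdn Bhd, Cobalt KK, Everline Industries Pty Ltd, Fennick Labs AB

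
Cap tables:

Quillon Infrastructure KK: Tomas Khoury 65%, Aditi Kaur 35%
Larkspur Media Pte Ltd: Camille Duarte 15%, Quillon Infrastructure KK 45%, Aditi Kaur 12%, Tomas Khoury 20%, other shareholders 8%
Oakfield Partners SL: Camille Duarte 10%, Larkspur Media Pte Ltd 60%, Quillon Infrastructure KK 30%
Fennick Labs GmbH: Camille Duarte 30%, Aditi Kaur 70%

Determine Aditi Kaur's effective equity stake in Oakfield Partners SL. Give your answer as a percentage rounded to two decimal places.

27.15%

Aditi reaches Oakfield along 3 paths.
Via Quillon → Larkspur: 35% × 45% × 60% = 9.45%.
Via Larkspur: 12% × 60% = 7.2%.
Via Quillon: 35% × 30% = 10.5%.
Total: 9.45% + 7.2% + 10.5% = 27.15%.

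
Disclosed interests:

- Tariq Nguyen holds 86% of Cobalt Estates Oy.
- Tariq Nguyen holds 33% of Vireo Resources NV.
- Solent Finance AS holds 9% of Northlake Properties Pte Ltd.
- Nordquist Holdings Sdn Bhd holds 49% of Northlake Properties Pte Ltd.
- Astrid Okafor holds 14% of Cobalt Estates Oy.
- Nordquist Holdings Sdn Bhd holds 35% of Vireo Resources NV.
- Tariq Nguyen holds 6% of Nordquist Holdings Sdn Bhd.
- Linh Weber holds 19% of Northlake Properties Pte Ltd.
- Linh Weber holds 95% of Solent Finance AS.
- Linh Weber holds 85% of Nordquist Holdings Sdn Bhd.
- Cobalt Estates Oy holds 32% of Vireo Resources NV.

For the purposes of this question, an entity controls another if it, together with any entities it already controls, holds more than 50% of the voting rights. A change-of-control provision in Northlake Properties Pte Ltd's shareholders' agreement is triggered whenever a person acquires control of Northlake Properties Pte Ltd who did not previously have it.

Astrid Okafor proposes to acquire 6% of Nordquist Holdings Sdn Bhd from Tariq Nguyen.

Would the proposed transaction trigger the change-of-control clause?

No

The purchase adds only to Astrid's holdings (Tariq's stake shrinks), so Astrid is the only person who could newly come to control Northlake.
Astrid's largest direct stake is 14% in Cobalt, which does not meet the threshold, so Astrid controls no company.
Neither Astrid nor any entity Astrid controls holds any voting interest in Northlake.
So before the transaction, Astrid does not control Northlake.
After the purchase, Astrid holds 6% of Nordquist directly, and Tariq's stake falls to 0%.
Astrid's side now holds 6% of Nordquist, not > 50%, so Astrid still does not control Nordquist.
After the transaction, neither Astrid nor any entity Astrid controls holds a voting interest in Northlake, so Astrid still does not control it.
No new person acquires control, so the clause is not triggered.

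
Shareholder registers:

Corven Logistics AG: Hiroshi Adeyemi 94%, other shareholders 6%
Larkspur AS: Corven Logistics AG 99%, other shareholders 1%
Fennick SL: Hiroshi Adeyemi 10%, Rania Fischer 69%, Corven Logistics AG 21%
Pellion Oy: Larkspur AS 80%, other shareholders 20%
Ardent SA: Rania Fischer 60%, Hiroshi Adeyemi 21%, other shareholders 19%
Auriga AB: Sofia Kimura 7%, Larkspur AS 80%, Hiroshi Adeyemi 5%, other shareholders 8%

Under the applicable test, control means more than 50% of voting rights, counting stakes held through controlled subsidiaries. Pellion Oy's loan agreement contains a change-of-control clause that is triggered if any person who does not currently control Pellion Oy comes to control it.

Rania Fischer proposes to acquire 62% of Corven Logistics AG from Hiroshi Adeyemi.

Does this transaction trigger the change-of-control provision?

Yes

The purchase adds only to Rania's holdings (Hiroshi's stake shrinks), so Rania is the only person who could newly come to control Pellion.
Rania holds 69% of Fennick, so Rania controls Fennick.
Rania holds 60% of Ardent, so Rania controls Ardent.
Neither Rania nor any entity Rania controls holds any voting interest in Pellion.
So before the transaction, Rania does not control Pellion.
After the purchase, Rania holds 62% of Corven directly, and Hiroshi's stake falls to 32%.
Rania holds 62% of Corven, so Rania controls Corven.
Corven holds 99% of Larkspur, so Rania controls Larkspur.
Larkspur holds 80% of Pellion, so Rania controls Pellion.
Rania did not control Pellion before and does after, so the clause is triggered.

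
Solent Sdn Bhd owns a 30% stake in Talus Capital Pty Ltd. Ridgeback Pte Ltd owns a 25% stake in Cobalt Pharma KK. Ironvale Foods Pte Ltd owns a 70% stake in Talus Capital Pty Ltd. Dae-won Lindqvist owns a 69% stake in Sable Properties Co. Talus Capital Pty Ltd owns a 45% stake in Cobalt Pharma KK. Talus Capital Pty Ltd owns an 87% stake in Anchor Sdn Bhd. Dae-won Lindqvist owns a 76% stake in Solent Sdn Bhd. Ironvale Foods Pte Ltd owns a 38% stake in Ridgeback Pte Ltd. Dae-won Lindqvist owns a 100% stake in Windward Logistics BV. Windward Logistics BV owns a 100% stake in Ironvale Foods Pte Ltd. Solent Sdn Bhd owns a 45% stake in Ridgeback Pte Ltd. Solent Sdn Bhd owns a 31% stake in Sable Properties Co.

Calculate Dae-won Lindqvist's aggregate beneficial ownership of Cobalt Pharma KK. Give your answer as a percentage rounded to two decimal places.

59.81%

Dae-won reaches Cobalt along 4 paths.
Via Windward → Ironvale → Ridgeback: 100% × 100% × 38% × 25% = 9.5%.
Via Solent → Ridgeback: 76% × 45% × 25% = 8.55%.
Via Solent → Talus: 76% × 30% × 45% = 10.26%.
Via Windward → Ironvale → Talus: 100% × 100% × 70% × 45% = 31.5%.
Total: 9.5% + 8.55% + 10.26% + 31.5% = 59.81%.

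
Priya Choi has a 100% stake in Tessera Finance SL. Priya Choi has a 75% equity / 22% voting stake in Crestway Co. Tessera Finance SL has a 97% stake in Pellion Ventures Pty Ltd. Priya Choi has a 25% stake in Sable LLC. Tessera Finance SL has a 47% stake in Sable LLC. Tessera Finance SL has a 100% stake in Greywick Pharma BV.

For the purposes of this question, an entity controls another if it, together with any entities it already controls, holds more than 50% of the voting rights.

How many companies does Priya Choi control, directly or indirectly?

Priya holds 100% of Tessera, so Priya controls Tessera.
Tessera and Priya together hold 47% + 25% = 72% of Sable, so Priya controls Sable.
Tessera holds 100% of Greywick, so Priya controls Greywick.
Tessera holds 97% of Pellion, so Priya controls Pellion.
No other company's threshold is met.
Priya controls 4 companies.

4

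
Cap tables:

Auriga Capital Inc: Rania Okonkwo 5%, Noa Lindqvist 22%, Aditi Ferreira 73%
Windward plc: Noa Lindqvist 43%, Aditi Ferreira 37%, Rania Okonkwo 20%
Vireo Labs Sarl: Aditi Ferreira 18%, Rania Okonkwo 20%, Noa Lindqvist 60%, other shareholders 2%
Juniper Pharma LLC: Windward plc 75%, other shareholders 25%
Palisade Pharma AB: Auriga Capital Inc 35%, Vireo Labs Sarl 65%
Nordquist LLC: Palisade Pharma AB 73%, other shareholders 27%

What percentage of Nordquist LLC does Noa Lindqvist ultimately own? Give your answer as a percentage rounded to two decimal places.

Noa reaches Nordquist along 2 paths.
Via Auriga → Palisade: 22% × 35% × 73% = 5.621%.
Via Vireo → Palisade: 60% × 65% × 73% = 28.47%.
Total: 5.621% + 28.47% = 34.091%.
Rounded: 34.09%.

34.09%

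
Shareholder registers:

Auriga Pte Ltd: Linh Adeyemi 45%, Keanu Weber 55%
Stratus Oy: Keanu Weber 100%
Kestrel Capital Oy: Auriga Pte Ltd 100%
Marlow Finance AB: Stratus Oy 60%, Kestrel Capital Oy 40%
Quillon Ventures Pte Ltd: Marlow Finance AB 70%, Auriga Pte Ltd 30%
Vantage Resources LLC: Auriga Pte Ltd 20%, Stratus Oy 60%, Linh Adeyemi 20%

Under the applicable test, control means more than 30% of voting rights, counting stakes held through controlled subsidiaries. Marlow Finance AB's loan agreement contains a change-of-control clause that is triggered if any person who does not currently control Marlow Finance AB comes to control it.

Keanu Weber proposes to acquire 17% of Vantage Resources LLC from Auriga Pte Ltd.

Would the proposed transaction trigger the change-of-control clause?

No

The purchase adds only to Keanu's holdings (Auriga's stake shrinks), so Keanu is the only person who could newly come to control Marlow.
Keanu holds 100% of Stratus, so Keanu controls Stratus.
Keanu holds 55% of Auriga, so Keanu controls Auriga.
Auriga holds 100% of Kestrel, so Keanu controls Kestrel.
Stratus and Kestrel together hold 60% + 40% = 100% of Marlow, so Keanu controls Marlow.
So Keanu already controls Marlow before the transaction.
After the purchase, Keanu holds 17% of Vantage directly, and Auriga's stake falls to 3%.
Keanu controlled Marlow already, so this is not a new person acquiring control; every other person's position is unchanged or reduced.
No new person acquires control, so the clause is not triggered.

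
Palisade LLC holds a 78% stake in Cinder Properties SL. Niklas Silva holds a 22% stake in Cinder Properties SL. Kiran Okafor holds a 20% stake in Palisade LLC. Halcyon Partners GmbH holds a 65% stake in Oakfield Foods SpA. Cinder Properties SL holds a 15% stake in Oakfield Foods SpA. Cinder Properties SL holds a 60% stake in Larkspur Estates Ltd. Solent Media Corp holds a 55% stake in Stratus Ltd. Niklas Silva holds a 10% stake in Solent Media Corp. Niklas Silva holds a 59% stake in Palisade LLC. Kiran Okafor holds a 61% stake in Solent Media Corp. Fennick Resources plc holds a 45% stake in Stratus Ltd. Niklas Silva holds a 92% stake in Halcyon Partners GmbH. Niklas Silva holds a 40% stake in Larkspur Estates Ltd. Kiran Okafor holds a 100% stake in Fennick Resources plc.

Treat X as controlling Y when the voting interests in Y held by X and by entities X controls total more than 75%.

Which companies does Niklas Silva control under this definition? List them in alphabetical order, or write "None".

Niklas holds 92% of Halcyon, so Niklas controls Halcyon.
No other company's threshold is met.

Halcyon Partners GmbH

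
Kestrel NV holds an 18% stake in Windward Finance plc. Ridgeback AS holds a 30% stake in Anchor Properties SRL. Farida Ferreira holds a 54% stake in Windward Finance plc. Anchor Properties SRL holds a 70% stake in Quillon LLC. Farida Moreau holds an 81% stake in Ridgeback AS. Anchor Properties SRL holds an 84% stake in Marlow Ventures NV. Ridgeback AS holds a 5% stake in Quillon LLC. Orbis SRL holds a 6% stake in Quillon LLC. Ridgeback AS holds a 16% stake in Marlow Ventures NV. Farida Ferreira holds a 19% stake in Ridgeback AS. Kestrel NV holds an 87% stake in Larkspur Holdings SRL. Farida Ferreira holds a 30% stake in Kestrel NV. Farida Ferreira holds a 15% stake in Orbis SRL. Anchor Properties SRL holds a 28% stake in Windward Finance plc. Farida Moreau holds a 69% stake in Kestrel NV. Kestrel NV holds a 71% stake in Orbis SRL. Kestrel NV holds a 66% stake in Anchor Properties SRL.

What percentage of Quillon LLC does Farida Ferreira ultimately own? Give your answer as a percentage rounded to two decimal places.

Farida Ferreira reaches Quillon along 5 paths.
Via Orbis: 15% × 6% = 0.9%.
Via Kestrel → Orbis: 30% × 71% × 6% = 1.278%.
Via Ridgeback: 19% × 5% = 0.95%.
Via Ridgeback → Anchor: 19% × 30% × 70% = 3.99%.
Via Kestrel → Anchor: 30% × 66% × 70% = 13.86%.
Total: 0.9% + 1.278% + 0.95% + 3.99% + 13.86% = 20.978%.
Rounded: 20.98%.

20.98%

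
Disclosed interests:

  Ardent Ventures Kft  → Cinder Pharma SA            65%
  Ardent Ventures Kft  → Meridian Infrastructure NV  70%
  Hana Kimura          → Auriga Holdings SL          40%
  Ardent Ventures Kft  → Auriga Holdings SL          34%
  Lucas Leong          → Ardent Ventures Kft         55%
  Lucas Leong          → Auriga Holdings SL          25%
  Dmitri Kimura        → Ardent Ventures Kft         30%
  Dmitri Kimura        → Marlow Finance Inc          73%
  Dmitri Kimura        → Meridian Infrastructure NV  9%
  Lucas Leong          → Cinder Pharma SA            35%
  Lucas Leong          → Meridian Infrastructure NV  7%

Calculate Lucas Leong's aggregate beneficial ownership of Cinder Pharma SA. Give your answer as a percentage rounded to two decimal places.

Lucas reaches Cinder along 2 paths.
Direct stake: 35% = 35%.
Via Ardent: 55% × 65% = 35.75%.
Total: 35% + 35.75% = 70.75%.

70.75%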